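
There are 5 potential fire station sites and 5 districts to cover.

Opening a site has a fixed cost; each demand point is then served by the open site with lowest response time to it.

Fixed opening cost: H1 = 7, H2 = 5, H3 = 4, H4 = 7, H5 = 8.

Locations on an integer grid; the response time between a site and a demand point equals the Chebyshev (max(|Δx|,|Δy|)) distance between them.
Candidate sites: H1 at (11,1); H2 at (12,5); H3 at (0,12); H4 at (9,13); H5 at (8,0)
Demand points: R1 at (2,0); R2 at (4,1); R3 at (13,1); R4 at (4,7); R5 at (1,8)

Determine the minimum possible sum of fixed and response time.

36

Open {H3, H5}: assign each demand point to its cheapest open site.
  R1→H5 6, R2→H5 4, R3→H5 5, R4→H3 5, R5→H3 4
  response time 24, fixed 12 → total 36.
Compare {H5}: response time 30 + fixed 8 = 38.
Compare {H1, H3}: response time 27 + fixed 11 = 38.
Compare {H2, H3}: response time 31 + fixed 9 = 40.
All other subsets cost ≥ 38. Minimum total cost: 36.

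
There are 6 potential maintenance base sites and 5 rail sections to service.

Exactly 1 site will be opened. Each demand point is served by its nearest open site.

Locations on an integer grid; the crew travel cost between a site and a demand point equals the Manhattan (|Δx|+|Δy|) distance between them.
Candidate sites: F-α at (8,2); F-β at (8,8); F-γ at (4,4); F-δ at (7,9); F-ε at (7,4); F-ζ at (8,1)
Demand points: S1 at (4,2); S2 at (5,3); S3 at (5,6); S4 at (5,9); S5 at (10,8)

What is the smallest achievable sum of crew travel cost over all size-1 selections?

Open {F-γ}.
  S1→F-γ 2, S2→F-γ 2, S3→F-γ 3, S4→F-γ 6, S5→F-γ 10  ⇒ total 23.
Compare {F-ε}: total 26.
Compare {F-β}: total 29.
No size-1 selection does better; minimum is 23.

23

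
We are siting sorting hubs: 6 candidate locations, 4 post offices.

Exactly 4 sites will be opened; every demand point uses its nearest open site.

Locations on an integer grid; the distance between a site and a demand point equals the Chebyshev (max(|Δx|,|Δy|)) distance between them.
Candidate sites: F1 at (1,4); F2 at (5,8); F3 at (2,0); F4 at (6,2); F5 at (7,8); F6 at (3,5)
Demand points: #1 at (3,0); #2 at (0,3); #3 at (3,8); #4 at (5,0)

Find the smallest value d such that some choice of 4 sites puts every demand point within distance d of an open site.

2

Open {F1, F2, F3, F4}.
  Farthest demand point is #3 at distance 2 (to F2); all others are ≤ 2.
With {F1, F2, F3, F5} the worst case is 3.
With {F1, F2, F3, F6} the worst case is 3.
No size-4 selection achieves below 2.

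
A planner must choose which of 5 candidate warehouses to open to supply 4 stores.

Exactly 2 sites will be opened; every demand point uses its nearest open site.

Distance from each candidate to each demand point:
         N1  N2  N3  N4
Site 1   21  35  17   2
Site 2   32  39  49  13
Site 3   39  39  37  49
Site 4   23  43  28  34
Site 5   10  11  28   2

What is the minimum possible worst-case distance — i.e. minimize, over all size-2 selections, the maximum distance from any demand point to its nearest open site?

17

Open {Site 1, Site 5}.
  Farthest demand point is N3 at distance 17 (to Site 1); all others are ≤ 17.
With {Site 2, Site 5} the worst case is 28.
With {Site 3, Site 5} the worst case is 28.
No size-2 selection achieves below 17.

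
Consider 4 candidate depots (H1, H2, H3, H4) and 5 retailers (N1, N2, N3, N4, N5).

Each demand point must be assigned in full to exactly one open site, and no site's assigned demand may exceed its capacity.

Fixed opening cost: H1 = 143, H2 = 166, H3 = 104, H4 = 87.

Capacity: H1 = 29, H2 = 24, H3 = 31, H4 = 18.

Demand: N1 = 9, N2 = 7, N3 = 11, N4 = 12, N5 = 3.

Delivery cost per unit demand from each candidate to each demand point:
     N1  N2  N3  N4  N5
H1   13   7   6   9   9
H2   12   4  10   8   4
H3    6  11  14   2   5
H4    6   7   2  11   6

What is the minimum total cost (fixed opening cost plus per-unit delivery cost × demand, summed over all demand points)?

Open {H3, H4}; cheapest assignment that respects the capacities:
  H3 (cap 31, load 24): N1, N4, N5 — cost 9×6 + 12×2 + 3×5 = 93
  H4 (cap 18, load 18): N2, N3 — cost 7×7 + 11×2 = 71
  Shipping 164, fixed 191 → total 355.
  Any other capacity-feasible assignment to {H3, H4} ships for at least 164.
Compare {H1, H3}: its best feasible assignment gives total 455.
Compare {H2, H3, H4}: its best feasible assignment gives total 497.
Every other set of open sites that can feasibly serve all demand totals ≥ 455 even under its best assignment. Minimum: 355.

355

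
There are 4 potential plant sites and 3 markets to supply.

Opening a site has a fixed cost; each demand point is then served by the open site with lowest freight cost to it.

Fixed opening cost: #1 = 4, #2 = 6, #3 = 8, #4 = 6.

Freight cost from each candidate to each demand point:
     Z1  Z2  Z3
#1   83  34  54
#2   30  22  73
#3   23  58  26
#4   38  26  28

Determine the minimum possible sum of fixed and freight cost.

Open {#2, #3}: assign each demand point to its cheapest open site.
  Z1→#3 23, Z2→#2 22, Z3→#3 26
  freight cost 71, fixed 14 → total 85.
Compare {#3, #4}: freight cost 75 + fixed 14 = 89.
Compare {#1, #2, #3}: freight cost 71 + fixed 18 = 89.
Compare {#2, #3, #4}: freight cost 71 + fixed 20 = 91.
All other subsets cost ≥ 89. Minimum total cost: 85.

85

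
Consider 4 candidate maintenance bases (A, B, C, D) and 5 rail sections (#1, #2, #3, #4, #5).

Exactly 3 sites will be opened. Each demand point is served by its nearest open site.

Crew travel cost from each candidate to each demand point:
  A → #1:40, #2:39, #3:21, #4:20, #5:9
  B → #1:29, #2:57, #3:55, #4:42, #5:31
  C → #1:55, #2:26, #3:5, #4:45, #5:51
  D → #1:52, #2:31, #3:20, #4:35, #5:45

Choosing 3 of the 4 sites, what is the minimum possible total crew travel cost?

Open {A, B, C}.
  #1→B 29, #2→C 26, #3→C 5, #4→A 20, #5→A 9  ⇒ total 89.
Compare {A, C, D}: total 100.
Compare {A, B, D}: total 109.
No size-3 selection does better; minimum is 89.

89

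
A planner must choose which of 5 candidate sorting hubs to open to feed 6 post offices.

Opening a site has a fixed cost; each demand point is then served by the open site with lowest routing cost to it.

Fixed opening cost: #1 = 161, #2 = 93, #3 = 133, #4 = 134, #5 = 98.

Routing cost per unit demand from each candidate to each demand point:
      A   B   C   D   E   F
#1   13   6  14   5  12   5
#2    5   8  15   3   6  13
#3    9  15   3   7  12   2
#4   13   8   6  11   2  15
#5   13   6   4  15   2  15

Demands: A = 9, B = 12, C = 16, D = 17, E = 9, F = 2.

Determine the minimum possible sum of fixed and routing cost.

467

Open {#2, #5}: assign each demand point to its cheapest open site.
  A→#2 9×5=45, B→#5 12×6=72, C→#5 16×4=64, D→#2 17×3=51, E→#5 9×2=18, F→#2 2×13=26
  routing cost 276, fixed 191 → total 467.
Compare {#2, #3}: routing cost 298 + fixed 226 = 524.
Compare {#2, #4}: routing cost 332 + fixed 227 = 559.
Compare {#2, #3, #5}: routing cost 238 + fixed 324 = 562.
All other subsets cost ≥ 524. Minimum total cost: 467.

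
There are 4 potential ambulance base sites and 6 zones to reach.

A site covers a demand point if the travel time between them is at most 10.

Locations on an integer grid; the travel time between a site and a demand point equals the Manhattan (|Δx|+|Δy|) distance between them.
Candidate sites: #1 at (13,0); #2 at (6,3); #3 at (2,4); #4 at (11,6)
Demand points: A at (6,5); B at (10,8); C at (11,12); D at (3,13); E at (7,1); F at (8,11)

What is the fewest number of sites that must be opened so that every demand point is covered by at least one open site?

2

Coverage sets (demand points within 10 of each site):
  #1: {E}
  #2: {A, B, E, F}
  #3: {A, D, E}
  #4: {A, B, C, E, F}
No single site covers all 6 demand points.
But {#3, #4} covers everything, so the minimum is 2.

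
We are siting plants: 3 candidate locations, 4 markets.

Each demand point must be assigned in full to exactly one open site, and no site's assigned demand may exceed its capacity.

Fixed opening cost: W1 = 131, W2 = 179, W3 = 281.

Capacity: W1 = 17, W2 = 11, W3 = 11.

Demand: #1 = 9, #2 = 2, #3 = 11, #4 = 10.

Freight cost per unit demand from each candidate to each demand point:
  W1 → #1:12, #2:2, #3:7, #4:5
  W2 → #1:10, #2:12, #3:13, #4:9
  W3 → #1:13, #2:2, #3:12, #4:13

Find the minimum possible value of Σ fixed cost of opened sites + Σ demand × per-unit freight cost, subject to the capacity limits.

867

Open {W1, W2, W3}; cheapest assignment that respects the capacities:
  W1 (cap 17, load 12): #2, #4 — cost 2×2 + 10×5 = 54
  W2 (cap 11, load 9): #1 — cost 9×10 = 90
  W3 (cap 11, load 11): #3 — cost 11×12 = 132
  Shipping 276, fixed 591 → total 867.
  Any other capacity-feasible assignment to {W1, W2, W3} ships for at least 276.
Total demand is 32 and no other set of sites has combined capacity ≥ 32, so {W1, W2, W3} is the only feasible choice of open sites. Minimum: 867.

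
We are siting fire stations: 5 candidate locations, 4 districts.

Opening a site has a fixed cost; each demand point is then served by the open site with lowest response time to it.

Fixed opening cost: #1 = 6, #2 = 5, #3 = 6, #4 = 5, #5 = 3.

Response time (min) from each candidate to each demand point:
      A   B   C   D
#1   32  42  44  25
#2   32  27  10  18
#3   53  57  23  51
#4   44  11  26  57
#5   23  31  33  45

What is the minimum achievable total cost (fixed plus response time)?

75

Open {#2, #4, #5}: assign each demand point to its cheapest open site.
  A→#5 23, B→#4 11, C→#2 10, D→#2 18
  response time 62, fixed 13 → total 75.
Compare {#2, #4}: response time 71 + fixed 10 = 81.
Compare {#1, #2, #4, #5}: response time 62 + fixed 19 = 81.
Compare {#2, #3, #4, #5}: response time 62 + fixed 19 = 81.
All other subsets cost ≥ 81. Minimum total cost: 75.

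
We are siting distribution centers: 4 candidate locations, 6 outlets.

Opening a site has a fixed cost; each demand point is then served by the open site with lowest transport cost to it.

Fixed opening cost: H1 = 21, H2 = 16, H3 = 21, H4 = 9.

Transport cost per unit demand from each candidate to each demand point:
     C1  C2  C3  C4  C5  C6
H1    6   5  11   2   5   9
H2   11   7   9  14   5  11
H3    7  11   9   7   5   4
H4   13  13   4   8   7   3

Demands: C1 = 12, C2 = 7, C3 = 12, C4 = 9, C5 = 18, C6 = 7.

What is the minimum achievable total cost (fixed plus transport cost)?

314

Open {H1, H4}: assign each demand point to its cheapest open site.
  C1→H1 12×6=72, C2→H1 7×5=35, C3→H4 12×4=48, C4→H1 9×2=18, C5→H1 18×5=90, C6→H4 7×3=21
  transport cost 284, fixed 30 → total 314.
Compare {H1, H2, H4}: transport cost 284 + fixed 46 = 330.
Compare {H1, H3, H4}: transport cost 284 + fixed 51 = 335.
Compare {H1, H2, H3, H4}: transport cost 284 + fixed 67 = 351.
All other subsets cost ≥ 330. Minimum total cost: 314.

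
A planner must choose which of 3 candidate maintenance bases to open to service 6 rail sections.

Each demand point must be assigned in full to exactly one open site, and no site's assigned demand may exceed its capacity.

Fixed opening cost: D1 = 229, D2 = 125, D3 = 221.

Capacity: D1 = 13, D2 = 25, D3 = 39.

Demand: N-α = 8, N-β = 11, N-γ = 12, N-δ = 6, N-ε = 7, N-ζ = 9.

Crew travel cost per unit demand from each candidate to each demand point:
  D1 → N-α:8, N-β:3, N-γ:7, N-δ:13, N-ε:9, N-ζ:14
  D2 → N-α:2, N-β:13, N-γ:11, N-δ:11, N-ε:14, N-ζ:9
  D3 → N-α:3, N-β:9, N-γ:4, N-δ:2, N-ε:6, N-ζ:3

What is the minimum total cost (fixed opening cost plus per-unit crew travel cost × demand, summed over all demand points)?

634

Open {D2, D3}; cheapest assignment that respects the capacities:
  D2 (cap 25, load 19): N-α, N-β — cost 8×2 + 11×13 = 159
  D3 (cap 39, load 34): N-γ, N-δ, N-ε, N-ζ — cost 12×4 + 6×2 + 7×6 + 9×3 = 129
  Shipping 288, fixed 346 → total 634.
  Any other capacity-feasible assignment to {D2, D3} ships for at least 288.
Compare {D1, D2, D3}: its best feasible assignment gives total 753.
Every other set of open sites that can feasibly serve all demand totals ≥ 753 even under its best assignment. Minimum: 634.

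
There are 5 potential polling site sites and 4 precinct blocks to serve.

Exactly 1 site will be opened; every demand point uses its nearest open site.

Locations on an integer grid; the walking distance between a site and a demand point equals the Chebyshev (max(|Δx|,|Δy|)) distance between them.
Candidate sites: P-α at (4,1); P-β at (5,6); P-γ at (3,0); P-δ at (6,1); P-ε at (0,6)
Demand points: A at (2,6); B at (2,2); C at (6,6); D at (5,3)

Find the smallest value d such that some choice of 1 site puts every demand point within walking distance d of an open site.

Open {P-β}.
  Farthest demand point is B at walking distance 4 (to P-β); all others are ≤ 4.
With {P-α} the worst case is 5.
With {P-δ} the worst case is 5.
No size-1 selection achieves below 4.

4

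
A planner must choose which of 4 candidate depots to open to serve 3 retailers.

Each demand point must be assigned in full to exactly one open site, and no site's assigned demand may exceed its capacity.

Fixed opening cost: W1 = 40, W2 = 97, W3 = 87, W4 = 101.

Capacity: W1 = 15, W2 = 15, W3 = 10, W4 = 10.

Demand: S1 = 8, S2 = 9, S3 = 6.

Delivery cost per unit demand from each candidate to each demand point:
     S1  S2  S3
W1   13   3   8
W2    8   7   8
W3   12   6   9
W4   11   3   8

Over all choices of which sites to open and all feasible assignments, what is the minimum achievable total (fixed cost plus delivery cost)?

Open {W1, W2}; cheapest assignment that respects the capacities:
  W1 (cap 15, load 15): S2, S3 — cost 9×3 + 6×8 = 75
  W2 (cap 15, load 8): S1 — cost 8×8 = 64
  Shipping 139, fixed 137 → total 276.
  Any other capacity-feasible assignment to {W1, W2} ships for at least 139.
Compare {W1, W3}: its best feasible assignment gives total 298.
Compare {W1, W4}: its best feasible assignment gives total 304.
Every other set of open sites that can feasibly serve all demand totals ≥ 298 even under its best assignment. Minimum: 276.

276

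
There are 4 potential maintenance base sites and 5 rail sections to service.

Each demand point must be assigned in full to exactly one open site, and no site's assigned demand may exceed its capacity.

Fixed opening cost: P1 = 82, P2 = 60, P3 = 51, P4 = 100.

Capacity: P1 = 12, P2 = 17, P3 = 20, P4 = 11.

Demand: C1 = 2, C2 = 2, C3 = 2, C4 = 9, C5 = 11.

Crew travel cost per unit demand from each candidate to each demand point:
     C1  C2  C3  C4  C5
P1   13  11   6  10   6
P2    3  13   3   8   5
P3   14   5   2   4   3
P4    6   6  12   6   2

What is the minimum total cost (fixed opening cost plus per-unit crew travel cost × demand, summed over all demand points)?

218

Open {P2, P3}; cheapest assignment that respects the capacities:
  P2 (cap 17, load 6): C1, C2, C3 — cost 2×3 + 2×13 + 2×3 = 38
  P3 (cap 20, load 20): C4, C5 — cost 9×4 + 11×3 = 69
  Shipping 107, fixed 111 → total 218.
  Any other capacity-feasible assignment to {P2, P3} ships for at least 107.
Compare {P3, P4}: its best feasible assignment gives total 251.
Compare {P1, P3}: its best feasible assignment gives total 262.
Every other set of open sites that can feasibly serve all demand totals ≥ 251 even under its best assignment. Minimum: 218.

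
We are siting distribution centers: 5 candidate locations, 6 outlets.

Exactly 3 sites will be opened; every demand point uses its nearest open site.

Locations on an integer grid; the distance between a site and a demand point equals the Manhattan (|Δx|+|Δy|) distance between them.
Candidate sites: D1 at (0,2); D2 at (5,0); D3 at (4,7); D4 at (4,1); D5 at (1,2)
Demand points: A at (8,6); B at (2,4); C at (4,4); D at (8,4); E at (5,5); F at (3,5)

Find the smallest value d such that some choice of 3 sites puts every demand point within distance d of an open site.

Open {D1, D2, D3}.
  Farthest demand point is D at distance 7 (to D2); all others are ≤ 7.
With {D1, D3, D4} the worst case is 7.
With {D1, D3, D5} the worst case is 7.
No size-3 selection achieves below 7.

7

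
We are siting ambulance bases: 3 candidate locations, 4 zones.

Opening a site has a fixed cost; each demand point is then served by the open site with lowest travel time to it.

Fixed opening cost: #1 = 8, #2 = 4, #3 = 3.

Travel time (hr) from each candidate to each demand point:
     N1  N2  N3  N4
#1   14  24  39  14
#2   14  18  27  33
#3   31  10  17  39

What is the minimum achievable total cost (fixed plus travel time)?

Open {#1, #3}: assign each demand point to its cheapest open site.
  N1→#1 14, N2→#3 10, N3→#3 17, N4→#1 14
  travel time 55, fixed 11 → total 66.
Compare {#1, #2, #3}: travel time 55 + fixed 15 = 70.
Compare {#2, #3}: travel time 74 + fixed 7 = 81.
Compare {#1, #2}: travel time 73 + fixed 12 = 85.
All other subsets cost ≥ 70. Minimum total cost: 66.

66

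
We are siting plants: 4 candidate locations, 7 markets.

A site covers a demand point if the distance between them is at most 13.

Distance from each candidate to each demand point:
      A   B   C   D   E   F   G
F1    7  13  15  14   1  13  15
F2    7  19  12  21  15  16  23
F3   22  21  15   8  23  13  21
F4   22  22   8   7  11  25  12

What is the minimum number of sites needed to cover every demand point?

2

Coverage sets (demand points within 13 of each site):
  F1: {A, B, E, F}
  F2: {A, C}
  F3: {D, F}
  F4: {C, D, E, G}
No single site covers all 7 demand points.
But {F1, F4} covers everything, so the minimum is 2.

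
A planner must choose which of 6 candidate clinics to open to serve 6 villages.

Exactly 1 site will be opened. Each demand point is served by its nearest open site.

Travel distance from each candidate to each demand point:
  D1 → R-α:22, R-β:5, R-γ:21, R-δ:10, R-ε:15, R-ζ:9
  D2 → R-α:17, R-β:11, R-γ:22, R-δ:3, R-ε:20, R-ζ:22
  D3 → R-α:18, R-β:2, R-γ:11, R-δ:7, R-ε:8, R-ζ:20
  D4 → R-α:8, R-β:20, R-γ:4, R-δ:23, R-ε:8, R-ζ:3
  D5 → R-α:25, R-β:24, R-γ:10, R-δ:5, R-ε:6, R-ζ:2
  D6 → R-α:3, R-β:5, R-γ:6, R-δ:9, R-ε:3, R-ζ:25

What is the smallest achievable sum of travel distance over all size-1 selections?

Open {D6}.
  R-α→D6 3, R-β→D6 5, R-γ→D6 6, R-δ→D6 9, R-ε→D6 3, R-ζ→D6 25  ⇒ total 51.
Compare {D3}: total 66.
Compare {D4}: total 66.
No size-1 selection does better; minimum is 51.

51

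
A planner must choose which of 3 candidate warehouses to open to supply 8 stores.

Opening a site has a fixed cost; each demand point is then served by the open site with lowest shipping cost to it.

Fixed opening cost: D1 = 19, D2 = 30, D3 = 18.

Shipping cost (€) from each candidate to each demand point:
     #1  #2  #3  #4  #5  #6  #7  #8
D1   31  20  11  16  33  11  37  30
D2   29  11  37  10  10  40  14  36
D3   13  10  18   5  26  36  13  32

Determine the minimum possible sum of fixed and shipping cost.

156

Open {D1, D3}: assign each demand point to its cheapest open site.
  #1→D3 13, #2→D3 10, #3→D1 11, #4→D3 5, #5→D3 26, #6→D1 11, #7→D3 13, #8→D1 30
  shipping cost 119, fixed 37 → total 156.
Compare {D1, D2, D3}: shipping cost 103 + fixed 67 = 170.
Compare {D3}: shipping cost 153 + fixed 18 = 171.
Compare {D1, D2}: shipping cost 126 + fixed 49 = 175.
All other subsets cost ≥ 170. Minimum total cost: 156.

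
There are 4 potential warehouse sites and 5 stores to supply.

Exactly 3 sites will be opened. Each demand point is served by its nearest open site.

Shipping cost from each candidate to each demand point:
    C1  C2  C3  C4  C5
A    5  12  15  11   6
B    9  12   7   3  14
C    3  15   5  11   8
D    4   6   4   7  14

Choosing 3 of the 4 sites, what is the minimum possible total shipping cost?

Open {A, B, D}.
  C1→D 4, C2→D 6, C3→D 4, C4→B 3, C5→A 6  ⇒ total 23.
Compare {B, C, D}: total 24.
Compare {A, C, D}: total 26.
No size-3 selection does better; minimum is 23.

23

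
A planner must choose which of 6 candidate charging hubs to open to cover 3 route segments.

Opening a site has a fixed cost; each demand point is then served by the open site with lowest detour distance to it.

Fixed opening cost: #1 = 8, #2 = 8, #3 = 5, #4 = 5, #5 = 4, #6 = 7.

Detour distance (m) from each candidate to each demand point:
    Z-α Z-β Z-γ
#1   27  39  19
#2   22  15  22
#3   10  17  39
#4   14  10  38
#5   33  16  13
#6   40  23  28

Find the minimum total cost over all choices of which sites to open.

Open {#4, #5}: assign each demand point to its cheapest open site.
  Z-α→#4 14, Z-β→#4 10, Z-γ→#5 13
  detour distance 37, fixed 9 → total 46.
Compare {#3, #4, #5}: detour distance 33 + fixed 14 = 47.
Compare {#3, #5}: detour distance 39 + fixed 9 = 48.
Compare {#4, #5, #6}: detour distance 37 + fixed 16 = 53.
All other subsets cost ≥ 47. Minimum total cost: 46.

46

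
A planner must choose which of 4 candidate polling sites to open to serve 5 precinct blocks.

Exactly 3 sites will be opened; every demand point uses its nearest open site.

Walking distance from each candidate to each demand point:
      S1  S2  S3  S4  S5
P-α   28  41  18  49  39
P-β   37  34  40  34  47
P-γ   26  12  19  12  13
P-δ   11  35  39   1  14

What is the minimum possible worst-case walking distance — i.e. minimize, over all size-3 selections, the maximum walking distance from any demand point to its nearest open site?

18

Open {P-α, P-γ, P-δ}.
  Farthest demand point is S3 at walking distance 18 (to P-α); all others are ≤ 18.
With {P-β, P-γ, P-δ} the worst case is 19.
With {P-α, P-β, P-γ} the worst case is 26.
No size-3 selection achieves below 18.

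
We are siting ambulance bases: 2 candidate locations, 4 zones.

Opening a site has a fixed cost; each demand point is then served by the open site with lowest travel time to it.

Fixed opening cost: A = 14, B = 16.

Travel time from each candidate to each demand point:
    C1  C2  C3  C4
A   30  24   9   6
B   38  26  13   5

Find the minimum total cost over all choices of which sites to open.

83

Open {A}: assign each demand point to its cheapest open site.
  C1→A 30, C2→A 24, C3→A 9, C4→A 6
  travel time 69, fixed 14 → total 83.
Compare {B}: travel time 82 + fixed 16 = 98.
Compare {A, B}: travel time 68 + fixed 30 = 98.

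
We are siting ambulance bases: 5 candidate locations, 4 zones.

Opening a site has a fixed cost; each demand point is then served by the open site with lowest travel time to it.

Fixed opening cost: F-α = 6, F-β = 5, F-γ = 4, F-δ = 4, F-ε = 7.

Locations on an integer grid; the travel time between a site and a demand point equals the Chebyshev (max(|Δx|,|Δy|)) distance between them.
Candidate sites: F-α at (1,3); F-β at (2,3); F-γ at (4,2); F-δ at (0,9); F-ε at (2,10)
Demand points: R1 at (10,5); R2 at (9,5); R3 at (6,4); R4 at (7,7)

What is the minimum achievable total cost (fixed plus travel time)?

22

Open {F-γ}: assign each demand point to its cheapest open site.
  R1→F-γ 6, R2→F-γ 5, R3→F-γ 2, R4→F-γ 5
  travel time 18, fixed 4 → total 22.
Compare {F-γ, F-δ}: travel time 18 + fixed 8 = 26.
Compare {F-β, F-γ}: travel time 18 + fixed 9 = 27.
Compare {F-α, F-γ}: travel time 18 + fixed 10 = 28.
All other subsets cost ≥ 26. Minimum total cost: 22.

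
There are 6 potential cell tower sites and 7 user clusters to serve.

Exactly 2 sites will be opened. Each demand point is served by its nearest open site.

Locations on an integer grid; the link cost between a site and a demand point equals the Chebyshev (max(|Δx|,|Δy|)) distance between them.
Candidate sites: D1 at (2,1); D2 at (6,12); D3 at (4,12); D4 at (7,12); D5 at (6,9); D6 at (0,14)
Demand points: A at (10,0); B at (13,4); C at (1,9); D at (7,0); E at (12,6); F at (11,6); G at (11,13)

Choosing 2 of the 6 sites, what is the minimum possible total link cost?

Open {D1, D5}.
  A→D1 8, B→D5 7, C→D5 5, D→D1 5, E→D5 6, F→D5 5, G→D5 5  ⇒ total 41.
Compare {D1, D2}: total 43.
Compare {D1, D4}: total 43.
No size-2 selection does better; minimum is 41.

41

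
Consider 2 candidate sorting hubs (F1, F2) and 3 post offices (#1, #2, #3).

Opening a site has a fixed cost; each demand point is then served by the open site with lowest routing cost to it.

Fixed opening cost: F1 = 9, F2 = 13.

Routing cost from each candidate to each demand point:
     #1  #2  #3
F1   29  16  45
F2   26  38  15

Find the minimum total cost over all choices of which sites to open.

Open {F1, F2}: assign each demand point to its cheapest open site.
  #1→F2 26, #2→F1 16, #3→F2 15
  routing cost 57, fixed 22 → total 79.
Compare {F2}: routing cost 79 + fixed 13 = 92.
Compare {F1}: routing cost 90 + fixed 9 = 99.

79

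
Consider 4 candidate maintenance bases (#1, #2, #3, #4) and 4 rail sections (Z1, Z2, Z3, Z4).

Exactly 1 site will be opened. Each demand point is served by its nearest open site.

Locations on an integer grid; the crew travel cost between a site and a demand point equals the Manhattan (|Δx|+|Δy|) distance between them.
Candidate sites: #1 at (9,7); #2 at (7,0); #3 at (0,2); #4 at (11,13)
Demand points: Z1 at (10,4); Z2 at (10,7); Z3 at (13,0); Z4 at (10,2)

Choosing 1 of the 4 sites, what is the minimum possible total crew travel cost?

22

Open {#1}.
  Z1→#1 4, Z2→#1 1, Z3→#1 11, Z4→#1 6  ⇒ total 22.
Compare {#2}: total 28.
Compare {#4}: total 44.
No size-1 selection does better; minimum is 22.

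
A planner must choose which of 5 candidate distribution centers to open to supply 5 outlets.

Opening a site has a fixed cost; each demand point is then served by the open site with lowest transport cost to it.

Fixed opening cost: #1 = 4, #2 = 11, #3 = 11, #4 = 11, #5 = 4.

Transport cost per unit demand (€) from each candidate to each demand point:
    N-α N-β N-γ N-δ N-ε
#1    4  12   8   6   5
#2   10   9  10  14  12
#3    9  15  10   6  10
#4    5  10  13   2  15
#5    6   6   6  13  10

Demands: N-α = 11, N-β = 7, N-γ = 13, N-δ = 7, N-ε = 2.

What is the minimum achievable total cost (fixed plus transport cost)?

Open {#1, #4, #5}: assign each demand point to its cheapest open site.
  N-α→#1 11×4=44, N-β→#5 7×6=42, N-γ→#5 13×6=78, N-δ→#4 7×2=14, N-ε→#1 2×5=10
  transport cost 188, fixed 19 → total 207.
Compare {#1, #2, #4, #5}: transport cost 188 + fixed 30 = 218.
Compare {#1, #3, #4, #5}: transport cost 188 + fixed 30 = 218.
Compare {#1, #5}: transport cost 216 + fixed 8 = 224.
All other subsets cost ≥ 218. Minimum total cost: 207.

207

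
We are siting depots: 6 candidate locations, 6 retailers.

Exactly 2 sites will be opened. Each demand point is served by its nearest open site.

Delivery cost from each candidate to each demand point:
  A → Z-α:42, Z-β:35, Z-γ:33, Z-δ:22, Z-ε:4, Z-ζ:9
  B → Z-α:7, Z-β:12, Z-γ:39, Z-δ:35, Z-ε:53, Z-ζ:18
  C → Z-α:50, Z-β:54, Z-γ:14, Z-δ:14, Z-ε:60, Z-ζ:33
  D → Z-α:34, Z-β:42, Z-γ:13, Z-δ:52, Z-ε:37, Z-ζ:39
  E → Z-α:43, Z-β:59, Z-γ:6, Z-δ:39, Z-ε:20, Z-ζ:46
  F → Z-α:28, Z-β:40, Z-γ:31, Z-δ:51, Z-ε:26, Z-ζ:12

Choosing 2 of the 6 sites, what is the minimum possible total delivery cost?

87

Open {A, B}.
  Z-α→B 7, Z-β→B 12, Z-γ→A 33, Z-δ→A 22, Z-ε→A 4, Z-ζ→A 9  ⇒ total 87.
Compare {B, E}: total 98.
Compare {A, D}: total 117.
No size-2 selection does better; minimum is 87.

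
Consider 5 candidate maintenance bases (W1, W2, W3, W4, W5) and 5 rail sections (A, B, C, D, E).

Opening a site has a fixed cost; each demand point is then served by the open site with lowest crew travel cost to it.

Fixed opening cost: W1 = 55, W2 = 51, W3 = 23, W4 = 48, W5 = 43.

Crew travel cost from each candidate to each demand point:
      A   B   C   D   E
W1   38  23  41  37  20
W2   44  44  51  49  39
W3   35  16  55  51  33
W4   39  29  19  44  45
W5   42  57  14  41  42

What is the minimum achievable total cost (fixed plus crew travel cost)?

205

Open {W3, W5}: assign each demand point to its cheapest open site.
  A→W3 35, B→W3 16, C→W5 14, D→W5 41, E→W3 33
  crew travel cost 139, fixed 66 → total 205.
Compare {W3}: crew travel cost 190 + fixed 23 = 213.
Compare {W1}: crew travel cost 159 + fixed 55 = 214.
Compare {W3, W4}: crew travel cost 147 + fixed 71 = 218.
All other subsets cost ≥ 213. Minimum total cost: 205.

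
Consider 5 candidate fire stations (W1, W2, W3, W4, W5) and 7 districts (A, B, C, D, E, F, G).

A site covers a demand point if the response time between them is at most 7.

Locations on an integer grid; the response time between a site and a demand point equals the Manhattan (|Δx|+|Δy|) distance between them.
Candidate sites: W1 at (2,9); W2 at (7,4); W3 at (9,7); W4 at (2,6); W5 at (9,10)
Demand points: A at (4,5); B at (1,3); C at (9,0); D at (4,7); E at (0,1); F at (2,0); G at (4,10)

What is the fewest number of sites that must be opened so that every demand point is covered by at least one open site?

2

Coverage sets (demand points within 7 of each site):
  W1: {A, B, D, G}
  W2: {A, B, C, D}
  W3: {A, C, D}
  W4: {A, B, D, E, F, G}
  W5: {G}
No single site covers all 7 demand points.
But {W2, W4} covers everything, so the minimum is 2.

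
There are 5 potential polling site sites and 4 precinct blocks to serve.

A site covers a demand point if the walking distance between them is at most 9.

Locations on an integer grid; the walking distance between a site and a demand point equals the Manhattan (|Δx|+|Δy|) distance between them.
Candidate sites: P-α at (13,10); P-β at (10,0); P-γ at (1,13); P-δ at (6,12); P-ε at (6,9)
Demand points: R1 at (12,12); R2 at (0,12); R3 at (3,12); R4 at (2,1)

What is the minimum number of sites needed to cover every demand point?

Coverage sets (demand points within 9 of each site):
  P-α: {R1}
  P-β: {R4}
  P-γ: {R2, R3}
  P-δ: {R1, R2, R3}
  P-ε: {R1, R2, R3}
No single site covers all 4 demand points.
But {P-β, P-δ} covers everything, so the minimum is 2.

2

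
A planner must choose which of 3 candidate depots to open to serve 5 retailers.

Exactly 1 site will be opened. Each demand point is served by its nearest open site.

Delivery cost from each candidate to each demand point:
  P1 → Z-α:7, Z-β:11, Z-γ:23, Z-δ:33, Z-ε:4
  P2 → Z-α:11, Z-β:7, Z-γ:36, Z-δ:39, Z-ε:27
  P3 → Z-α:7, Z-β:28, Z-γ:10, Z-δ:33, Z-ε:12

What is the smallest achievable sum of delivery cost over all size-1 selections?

78

Open {P1}.
  Z-α→P1 7, Z-β→P1 11, Z-γ→P1 23, Z-δ→P1 33, Z-ε→P1 4  ⇒ total 78.
Compare {P3}: total 90.
Compare {P2}: total 120.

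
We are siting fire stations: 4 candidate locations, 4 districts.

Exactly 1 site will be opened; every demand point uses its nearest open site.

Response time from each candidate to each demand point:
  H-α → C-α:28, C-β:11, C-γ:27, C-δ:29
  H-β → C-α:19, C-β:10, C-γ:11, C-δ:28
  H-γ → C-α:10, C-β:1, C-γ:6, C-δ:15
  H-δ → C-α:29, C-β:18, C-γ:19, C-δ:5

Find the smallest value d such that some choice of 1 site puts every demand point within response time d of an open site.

15

Open {H-γ}.
  Farthest demand point is C-δ at response time 15 (to H-γ); all others are ≤ 15.
With {H-β} the worst case is 28.
With {H-α} the worst case is 29.
No size-1 selection achieves below 15.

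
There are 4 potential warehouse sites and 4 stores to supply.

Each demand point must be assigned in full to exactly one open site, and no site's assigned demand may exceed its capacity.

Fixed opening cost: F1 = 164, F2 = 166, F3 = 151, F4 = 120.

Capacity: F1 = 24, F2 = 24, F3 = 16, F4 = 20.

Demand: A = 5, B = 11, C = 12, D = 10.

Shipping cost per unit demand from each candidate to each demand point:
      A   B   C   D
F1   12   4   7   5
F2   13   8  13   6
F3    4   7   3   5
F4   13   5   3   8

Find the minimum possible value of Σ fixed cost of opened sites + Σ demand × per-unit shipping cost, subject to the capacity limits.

479

Open {F1, F4}; cheapest assignment that respects the capacities:
  F1 (cap 24, load 21): B, D — cost 11×4 + 10×5 = 94
  F4 (cap 20, load 17): A, C — cost 5×13 + 12×3 = 101
  Shipping 195, fixed 284 → total 479.
  Any other capacity-feasible assignment to {F1, F4} ships for at least 195.
Compare {F1, F3}: its best feasible assignment gives total 513.
Compare {F2, F4}: its best feasible assignment gives total 535.
Every other set of open sites that can feasibly serve all demand totals ≥ 513 even under its best assignment. Minimum: 479.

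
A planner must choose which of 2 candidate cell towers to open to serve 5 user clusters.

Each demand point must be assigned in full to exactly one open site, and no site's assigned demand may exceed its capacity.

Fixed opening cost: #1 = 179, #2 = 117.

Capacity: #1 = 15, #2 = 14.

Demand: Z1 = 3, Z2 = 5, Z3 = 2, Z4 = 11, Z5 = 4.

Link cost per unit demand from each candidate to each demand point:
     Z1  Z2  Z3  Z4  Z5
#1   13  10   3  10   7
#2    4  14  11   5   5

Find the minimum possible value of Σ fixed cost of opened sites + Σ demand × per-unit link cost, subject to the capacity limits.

Open {#1, #2}; cheapest assignment that respects the capacities:
  #1 (cap 15, load 11): Z2, Z3, Z5 — cost 5×10 + 2×3 + 4×7 = 84
  #2 (cap 14, load 14): Z1, Z4 — cost 3×4 + 11×5 = 67
  Shipping 151, fixed 296 → total 447.
  Any other capacity-feasible assignment to {#1, #2} ships for at least 151.
Total demand is 25 and no other set of sites has combined capacity ≥ 25, so {#1, #2} is the only feasible choice of open sites. Minimum: 447.

447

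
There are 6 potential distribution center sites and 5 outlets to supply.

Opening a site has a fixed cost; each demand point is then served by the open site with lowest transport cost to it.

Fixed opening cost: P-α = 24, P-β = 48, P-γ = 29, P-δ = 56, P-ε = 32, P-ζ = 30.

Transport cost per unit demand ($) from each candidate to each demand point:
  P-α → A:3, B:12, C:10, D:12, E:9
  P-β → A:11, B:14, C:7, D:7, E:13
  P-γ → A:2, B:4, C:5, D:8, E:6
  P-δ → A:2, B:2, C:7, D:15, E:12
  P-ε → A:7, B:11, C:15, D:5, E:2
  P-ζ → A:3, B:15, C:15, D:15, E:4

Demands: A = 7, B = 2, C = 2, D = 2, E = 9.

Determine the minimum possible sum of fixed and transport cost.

Open {P-γ, P-ε}: assign each demand point to its cheapest open site.
  A→P-γ 7×2=14, B→P-γ 2×4=8, C→P-γ 2×5=10, D→P-ε 2×5=10, E→P-ε 9×2=18
  transport cost 60, fixed 61 → total 121.
Compare {P-γ}: transport cost 102 + fixed 29 = 131.
Compare {P-γ, P-ζ}: transport cost 84 + fixed 59 = 143.
Compare {P-α, P-γ, P-ε}: transport cost 60 + fixed 85 = 145.
All other subsets cost ≥ 131. Minimum total cost: 121.

121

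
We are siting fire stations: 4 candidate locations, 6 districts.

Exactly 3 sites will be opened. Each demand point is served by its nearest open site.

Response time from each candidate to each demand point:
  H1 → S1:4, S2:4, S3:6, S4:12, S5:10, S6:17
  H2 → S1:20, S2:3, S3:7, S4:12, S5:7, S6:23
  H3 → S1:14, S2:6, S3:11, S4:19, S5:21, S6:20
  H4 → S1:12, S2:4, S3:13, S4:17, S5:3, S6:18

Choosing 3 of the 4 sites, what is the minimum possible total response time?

45

Open {H1, H2, H4}.
  S1→H1 4, S2→H2 3, S3→H1 6, S4→H1 12, S5→H4 3, S6→H1 17  ⇒ total 45.
Compare {H1, H3, H4}: total 46.
Compare {H1, H2, H3}: total 49.
No size-3 selection does better; minimum is 45.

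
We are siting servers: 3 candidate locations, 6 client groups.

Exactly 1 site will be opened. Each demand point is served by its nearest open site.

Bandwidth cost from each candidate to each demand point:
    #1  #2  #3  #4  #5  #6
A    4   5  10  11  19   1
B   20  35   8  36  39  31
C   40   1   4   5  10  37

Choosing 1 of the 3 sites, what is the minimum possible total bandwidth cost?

50

Open {A}.
  #1→A 4, #2→A 5, #3→A 10, #4→A 11, #5→A 19, #6→A 1  ⇒ total 50.
Compare {C}: total 97.
Compare {B}: total 169.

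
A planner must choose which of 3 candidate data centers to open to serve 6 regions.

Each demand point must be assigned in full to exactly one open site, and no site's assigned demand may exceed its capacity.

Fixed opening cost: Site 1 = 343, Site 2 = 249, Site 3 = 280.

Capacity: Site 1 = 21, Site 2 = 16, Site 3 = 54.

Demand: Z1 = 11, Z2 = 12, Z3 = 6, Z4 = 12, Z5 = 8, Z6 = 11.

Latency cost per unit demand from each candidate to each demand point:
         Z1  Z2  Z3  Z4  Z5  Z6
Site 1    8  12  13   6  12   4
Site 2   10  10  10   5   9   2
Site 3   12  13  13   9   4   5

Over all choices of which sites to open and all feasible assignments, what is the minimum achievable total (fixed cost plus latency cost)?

1042

Open {Site 2, Site 3}; cheapest assignment that respects the capacities:
  Site 2 (cap 16, load 12): Z4 — cost 12×5 = 60
  Site 3 (cap 54, load 48): Z1, Z2, Z3, Z5, Z6 — cost 11×12 + 12×13 + 6×13 + 8×4 + 11×5 = 453
  Shipping 513, fixed 529 → total 1042.
  Any other capacity-feasible assignment to {Site 2, Site 3} ships for at least 513.
Compare {Site 1, Site 3}: its best feasible assignment gives total 1140.
Compare {Site 1, Site 2, Site 3}: its best feasible assignment gives total 1341.
Every other set of open sites that can feasibly serve all demand totals ≥ 1140 even under its best assignment. Minimum: 1042.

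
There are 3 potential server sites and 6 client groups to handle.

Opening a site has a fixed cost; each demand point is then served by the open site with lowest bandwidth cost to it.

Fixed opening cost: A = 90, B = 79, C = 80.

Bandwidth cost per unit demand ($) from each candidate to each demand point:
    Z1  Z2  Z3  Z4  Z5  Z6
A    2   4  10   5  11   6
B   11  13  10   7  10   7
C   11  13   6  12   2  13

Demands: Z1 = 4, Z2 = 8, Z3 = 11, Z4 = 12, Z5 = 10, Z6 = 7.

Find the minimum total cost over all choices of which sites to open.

398

Open {A, C}: assign each demand point to its cheapest open site.
  Z1→A 4×2=8, Z2→A 8×4=32, Z3→C 11×6=66, Z4→A 12×5=60, Z5→C 10×2=20, Z6→A 7×6=42
  bandwidth cost 228, fixed 170 → total 398.
Compare {A}: bandwidth cost 362 + fixed 90 = 452.
Compare {A, B, C}: bandwidth cost 228 + fixed 249 = 477.
Compare {A, B}: bandwidth cost 352 + fixed 169 = 521.
All other subsets cost ≥ 452. Minimum total cost: 398.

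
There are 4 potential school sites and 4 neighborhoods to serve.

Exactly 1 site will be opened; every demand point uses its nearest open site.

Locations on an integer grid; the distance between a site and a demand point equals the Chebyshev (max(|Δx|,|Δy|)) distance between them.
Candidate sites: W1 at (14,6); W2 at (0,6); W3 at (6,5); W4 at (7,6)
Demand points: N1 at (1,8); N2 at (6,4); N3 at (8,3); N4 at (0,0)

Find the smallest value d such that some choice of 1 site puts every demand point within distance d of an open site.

Open {W3}.
  Farthest demand point is N4 at distance 6 (to W3); all others are ≤ 6.
With {W4} the worst case is 7.
With {W2} the worst case is 8.
No size-1 selection achieves below 6.

6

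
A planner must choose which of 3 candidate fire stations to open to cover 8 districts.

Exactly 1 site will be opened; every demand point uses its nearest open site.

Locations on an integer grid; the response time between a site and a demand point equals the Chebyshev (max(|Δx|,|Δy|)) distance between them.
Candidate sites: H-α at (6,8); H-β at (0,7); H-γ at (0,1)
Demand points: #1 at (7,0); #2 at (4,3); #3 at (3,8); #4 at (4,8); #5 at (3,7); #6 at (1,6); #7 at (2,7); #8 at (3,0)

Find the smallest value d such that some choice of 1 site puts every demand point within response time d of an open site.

7

Open {H-β}.
  Farthest demand point is #1 at response time 7 (to H-β); all others are ≤ 7.
With {H-γ} the worst case is 7.
With {H-α} the worst case is 8.
No size-1 selection achieves below 7.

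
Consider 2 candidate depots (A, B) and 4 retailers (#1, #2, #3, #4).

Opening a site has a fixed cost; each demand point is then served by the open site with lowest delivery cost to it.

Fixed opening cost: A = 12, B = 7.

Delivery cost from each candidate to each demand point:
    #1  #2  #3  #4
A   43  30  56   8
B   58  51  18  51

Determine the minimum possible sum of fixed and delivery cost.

Open {A, B}: assign each demand point to its cheapest open site.
  #1→A 43, #2→A 30, #3→B 18, #4→A 8
  delivery cost 99, fixed 19 → total 118.
Compare {A}: delivery cost 137 + fixed 12 = 149.
Compare {B}: delivery cost 178 + fixed 7 = 185.

118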